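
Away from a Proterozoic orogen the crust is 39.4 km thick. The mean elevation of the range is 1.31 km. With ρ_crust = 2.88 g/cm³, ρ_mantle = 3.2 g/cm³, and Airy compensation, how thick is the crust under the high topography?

52.5 km

Root depth r = h ρ_c / (ρ_m − ρ_c) = 1.31 km × 2.88 / 0.32 = 11.79 km.
Total thickness = T + h + r = 39.4 km + 1.31 km + 11.79 km = 52.5 km.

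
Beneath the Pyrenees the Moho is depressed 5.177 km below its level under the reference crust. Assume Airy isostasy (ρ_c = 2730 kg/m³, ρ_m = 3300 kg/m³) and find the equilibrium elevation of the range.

Balancing pressure at the compensation depth: ρ_c h = (ρ_m − ρ_c) r.
h = r (ρ_m − ρ_c) / ρ_c = 5.177 km × (3300 − 2730) / 2730 = 1.08 km.

1.08 km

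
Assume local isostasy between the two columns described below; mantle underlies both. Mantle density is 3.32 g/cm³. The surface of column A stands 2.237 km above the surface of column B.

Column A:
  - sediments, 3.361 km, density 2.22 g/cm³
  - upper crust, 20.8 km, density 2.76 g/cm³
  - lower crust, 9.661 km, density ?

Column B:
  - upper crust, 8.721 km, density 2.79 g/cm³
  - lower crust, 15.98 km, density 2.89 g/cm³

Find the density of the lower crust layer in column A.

2.95 g/cm³

Take the compensation level at the base of the deeper column (depth z_c below the surface of column A) and equate Σ ρ_i t_i down to z_c; mantle fills any gap and the z_c terms cancel.
Column A: 3.361×2.22 + 20.8×2.76 + 9.661×ρ + (z_c − 33.822)×3.32
Column B: 2.237×0 + 8.721×2.79 + 15.98×2.89 + (z_c − 2.237 − 24.701)×3.32
The z_c×3.32 term appears on both sides and cancels. Collect the known terms of each column as K = Σ(ρt)_known − 3.32 × (depth of known layers): K_A = 64.86942 − 3.32×33.822 = −47.41962; K_B = 70.51379 − 3.32×(2.237 + 24.701) = −18.92037.
Balance: K_A + 9.661×ρ = K_B, so ρ = (K_B − K_A)/9.661 = 28.4992/9.661 = 2.95 g/cm³.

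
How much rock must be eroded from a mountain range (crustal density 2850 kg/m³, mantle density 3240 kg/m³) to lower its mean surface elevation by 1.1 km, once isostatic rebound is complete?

9.14 km

Net drop Δ = e − u = e − e ρ_c/ρ_m = e (ρ_m − ρ_c)/ρ_m.
e = Δ ρ_m/(ρ_m − ρ_c) = 1.1 km × 3240/390 = 9.14 km.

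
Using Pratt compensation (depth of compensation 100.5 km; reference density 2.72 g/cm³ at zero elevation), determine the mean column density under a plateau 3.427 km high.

2.63 g/cm³

Pratt balance: ρ_ref D = ρ (D + h).
ρ = ρ_ref D/(D + h) = 2.72 × 100.5 km/(100.5 km + 3.427 km) = 2.63 g/cm³.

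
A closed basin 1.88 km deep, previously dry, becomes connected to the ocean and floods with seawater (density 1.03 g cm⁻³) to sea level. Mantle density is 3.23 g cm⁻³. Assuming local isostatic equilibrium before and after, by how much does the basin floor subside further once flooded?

0.88 km

After flooding the water column is d + s deep. Its weight must equal the weight of mantle displaced by the extra subsidence s: (d + s) ρ_w = s ρ_m.
s = d ρ_w / (ρ_m − ρ_w) = 1.88 km × 1.03/(3.23 − 1.03) = 0.88 km.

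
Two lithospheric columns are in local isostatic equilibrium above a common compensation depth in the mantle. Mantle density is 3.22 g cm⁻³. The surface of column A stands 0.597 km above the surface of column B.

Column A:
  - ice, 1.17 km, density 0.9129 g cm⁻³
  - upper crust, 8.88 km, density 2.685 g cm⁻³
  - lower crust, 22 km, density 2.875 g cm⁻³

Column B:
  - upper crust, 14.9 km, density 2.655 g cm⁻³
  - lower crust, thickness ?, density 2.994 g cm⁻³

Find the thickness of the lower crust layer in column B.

Take the compensation level at the base of the deeper column (depth z_c below the surface of column A) and equate Σ ρ_i t_i down to z_c; mantle fills any gap and the z_c terms cancel.
Column A: 1.17×0.9129 + 8.88×2.685 + 22×2.875 + (z_c − 32.05)×3.22
Column B: 0.597×0 + 14.9×2.655 + x×2.994 + (z_c − 0.597 − 14.9 − x)×3.22
The z_c×3.22 term appears on both sides and cancels. Collect the known terms of each column as K = Σ(ρt)_known − 3.22 × (depth of known layers): K_A = 88.160893 − 3.22×32.05 = −15.040107; K_B = 39.5595 − 3.22×(0.597 + 14.9) = −10.34084.
Balance: K_A = K_B − x×(3.22 − 2.994), so x = (K_B − K_A)/(3.22 − 2.994) = 4.69927/0.226 = 20.8 km.

20.8 km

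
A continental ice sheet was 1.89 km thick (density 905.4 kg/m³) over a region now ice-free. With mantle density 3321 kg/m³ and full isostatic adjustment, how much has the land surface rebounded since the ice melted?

0.515 km

Removing the load lets mantle flow back in; uplift u satisfies ρ_ice t = ρ_m u.
u = t ρ_ice/ρ_m = 1.89 km × 905.4/3321 = 0.515 km.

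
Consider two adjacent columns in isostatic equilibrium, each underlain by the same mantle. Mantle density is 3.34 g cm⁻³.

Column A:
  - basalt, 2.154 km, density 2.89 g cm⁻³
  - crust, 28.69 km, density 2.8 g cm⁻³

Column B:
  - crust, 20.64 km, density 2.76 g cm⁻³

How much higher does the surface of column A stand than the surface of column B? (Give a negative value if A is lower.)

1.34 km

For any compensation level in the mantle, the mantle terms cancel and isostasy reduces to e = (Σt_A − Σt_B) − (Σ(ρt)_A − Σ(ρt)_B) / ρ_m.
Σt_A = 30.844 km; Σt_B = 20.64 km; Σ(ρt)_A = 86.55706; Σ(ρt)_B = 56.9664 (in km·g cm⁻³).
e = (30.844 − 20.64) − (86.55706 − 56.9664) / 3.34 = 1.34 km.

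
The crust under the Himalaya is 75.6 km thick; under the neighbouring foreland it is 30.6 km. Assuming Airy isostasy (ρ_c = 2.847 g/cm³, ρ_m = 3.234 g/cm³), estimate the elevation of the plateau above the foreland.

Excess crust Δ = 75.6 km − 30.6 km = 45 km, split between elevation h and root r with h + r = Δ.
Airy balance ρ_c h = (ρ_m − ρ_c) r gives r = h ρ_c/(ρ_m − ρ_c), so h (1 + ρ_c/(ρ_m − ρ_c)) = Δ, i.e. h = Δ (ρ_m − ρ_c)/ρ_m.
h = 45 km × 0.387/3.234 = 5.38 km.

5.38 km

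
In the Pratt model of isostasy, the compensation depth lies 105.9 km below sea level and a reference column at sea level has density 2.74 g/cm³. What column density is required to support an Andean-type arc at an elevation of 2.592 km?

Pratt balance: ρ_ref D = ρ (D + h).
ρ = ρ_ref D/(D + h) = 2.74 × 105.9 km/(105.9 km + 2.592 km) = 2.67 g/cm³.

2.67 g/cm³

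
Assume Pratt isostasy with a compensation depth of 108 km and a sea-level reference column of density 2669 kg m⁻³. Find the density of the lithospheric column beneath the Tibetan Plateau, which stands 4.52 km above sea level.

Pratt balance: ρ_ref D = ρ (D + h).
ρ = ρ_ref D/(D + h) = 2669 × 108 km/(108 km + 4.52 km) = 2560 kg m⁻³.

2560 kg m⁻³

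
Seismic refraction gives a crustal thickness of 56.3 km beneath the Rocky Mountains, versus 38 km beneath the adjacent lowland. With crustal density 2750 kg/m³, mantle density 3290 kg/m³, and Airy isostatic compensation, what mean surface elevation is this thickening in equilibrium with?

Excess crust Δ = 56.3 km − 38 km = 18.3 km, split between elevation h and root r with h + r = Δ.
Airy balance ρ_c h = (ρ_m − ρ_c) r gives r = h ρ_c/(ρ_m − ρ_c), so h (1 + ρ_c/(ρ_m − ρ_c)) = Δ, i.e. h = Δ (ρ_m − ρ_c)/ρ_m.
h = 18.3 km × 540/3290 = 3 km.

3 km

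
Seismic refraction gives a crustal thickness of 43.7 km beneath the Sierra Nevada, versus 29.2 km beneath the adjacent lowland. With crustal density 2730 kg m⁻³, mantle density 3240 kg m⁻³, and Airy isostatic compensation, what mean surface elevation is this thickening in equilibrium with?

Excess crust Δ = 43.7 km − 29.2 km = 14.5 km, split between elevation h and root r with h + r = Δ.
Airy balance ρ_c h = (ρ_m − ρ_c) r gives r = h ρ_c/(ρ_m − ρ_c), so h (1 + ρ_c/(ρ_m − ρ_c)) = Δ, i.e. h = Δ (ρ_m − ρ_c)/ρ_m.
h = 14.5 km × 510/3240 = 2.28 km.

2.28 km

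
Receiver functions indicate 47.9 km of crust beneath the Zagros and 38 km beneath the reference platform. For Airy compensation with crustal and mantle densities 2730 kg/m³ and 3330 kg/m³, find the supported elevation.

Excess crust Δ = 47.9 km − 38 km = 9.9 km, split between elevation h and root r with h + r = Δ.
Airy balance ρ_c h = (ρ_m − ρ_c) r gives r = h ρ_c/(ρ_m − ρ_c), so h (1 + ρ_c/(ρ_m − ρ_c)) = Δ, i.e. h = Δ (ρ_m − ρ_c)/ρ_m.
h = 9.9 km × 600/3330 = 1.78 km.

1.78 km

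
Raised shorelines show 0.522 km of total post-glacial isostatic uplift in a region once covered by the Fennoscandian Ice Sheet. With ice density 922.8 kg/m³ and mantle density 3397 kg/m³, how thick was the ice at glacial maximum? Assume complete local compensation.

1.92 km

u = t ρ_ice/ρ_m → t = u ρ_m/ρ_ice = 0.522 km × 3397/922.8 = 1.92 km.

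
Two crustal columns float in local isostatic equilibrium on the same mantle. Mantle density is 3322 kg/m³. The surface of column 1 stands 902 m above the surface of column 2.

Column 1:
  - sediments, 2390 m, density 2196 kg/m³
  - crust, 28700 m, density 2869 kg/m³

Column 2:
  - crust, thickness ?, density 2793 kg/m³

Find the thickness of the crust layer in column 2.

24000 m

Take the compensation level at the base of the deeper column (depth z_c below the surface of column 1) and equate Σ ρ_i t_i down to z_c; mantle fills any gap and the z_c terms cancel.
Column 1: 2390×2196 + 28700×2869 + (z_c − 31090)×3322
Column 2: 902×0 + x×2793 + (z_c − 902 − 0 − x)×3322
The z_c×3322 term appears on both sides and cancels. Collect the known terms of each column as K = Σ(ρt)_known − 3322 × (depth of known layers): K_1 = 87588740 − 3322×31090 = −15692240; K_2 = 0 − 3322×(902 + 0) = −2996444.
Balance: K_1 = K_2 − x×(3322 − 2793), so x = (K_2 − K_1)/(3322 − 2793) = 12695800/529 = 24000 m.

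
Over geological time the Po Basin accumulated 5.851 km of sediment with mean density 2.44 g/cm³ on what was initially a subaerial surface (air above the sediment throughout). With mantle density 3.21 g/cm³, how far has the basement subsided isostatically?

4.45 km

Subaerial load: s = t ρ_sed / ρ_m = 5.851 km × 2.44/3.21 = 4.45 km.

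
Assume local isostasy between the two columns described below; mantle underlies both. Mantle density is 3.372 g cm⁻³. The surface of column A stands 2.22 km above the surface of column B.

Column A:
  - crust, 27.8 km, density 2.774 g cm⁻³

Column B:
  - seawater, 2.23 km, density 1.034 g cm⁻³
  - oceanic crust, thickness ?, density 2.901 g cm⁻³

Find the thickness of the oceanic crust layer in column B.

Take the compensation level at the base of the deeper column (depth z_c below the surface of column A) and equate Σ ρ_i t_i down to z_c; mantle fills any gap and the z_c terms cancel.
Column A: 27.8×2.774 + (z_c − 27.8)×3.372
Column B: 2.22×0 + 2.23×1.034 + x×2.901 + (z_c − 2.22 − 2.23 − x)×3.372
The z_c×3.372 term appears on both sides and cancels. Collect the known terms of each column as K = Σ(ρt)_known − 3.372 × (depth of known layers): K_A = 77.1172 − 3.372×27.8 = −16.6244; K_B = 2.30582 − 3.372×(2.22 + 2.23) = −12.69958.
Balance: K_A = K_B − x×(3.372 − 2.901), so x = (K_B − K_A)/(3.372 − 2.901) = 3.92482/0.471 = 8.33 km.

8.33 km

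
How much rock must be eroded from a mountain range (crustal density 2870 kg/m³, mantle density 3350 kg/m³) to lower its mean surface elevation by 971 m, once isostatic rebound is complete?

Net drop Δ = e − u = e − e ρ_c/ρ_m = e (ρ_m − ρ_c)/ρ_m.
e = Δ ρ_m/(ρ_m − ρ_c) = 971 m × 3350/480 = 6780 m.

6780 m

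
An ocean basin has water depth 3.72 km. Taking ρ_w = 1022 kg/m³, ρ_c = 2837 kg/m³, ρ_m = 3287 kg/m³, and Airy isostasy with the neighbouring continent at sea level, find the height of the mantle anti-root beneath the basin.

15 km

By Archimedes' principle applied to the lithosphere: replacing crust with seawater at the top is compensated by replacing crust with mantle at the base: d (ρ_c − ρ_w) = a (ρ_m − ρ_c).
a = d (ρ_c − ρ_w)/(ρ_m − ρ_c) = 3.72 km × 1815/450 = 15 km.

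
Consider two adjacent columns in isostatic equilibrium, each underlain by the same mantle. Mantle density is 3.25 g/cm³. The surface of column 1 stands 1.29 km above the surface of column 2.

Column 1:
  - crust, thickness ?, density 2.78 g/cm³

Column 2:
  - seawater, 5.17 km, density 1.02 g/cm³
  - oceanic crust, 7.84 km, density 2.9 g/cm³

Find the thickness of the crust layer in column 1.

39.3 km

Take the compensation level at the base of the deeper column (depth z_c below the surface of column 1) and equate Σ ρ_i t_i down to z_c; mantle fills any gap and the z_c terms cancel.
Column 1: x×2.78 + (z_c − 0 − x)×3.25
Column 2: 1.29×0 + 5.17×1.02 + 7.84×2.9 + (z_c − 1.29 − 13.01)×3.25
The z_c×3.25 term appears on both sides and cancels. Collect the known terms of each column as K = Σ(ρt)_known − 3.25 × (depth of known layers): K_1 = 0 − 3.25×0 = 0; K_2 = 28.0094 − 3.25×(1.29 + 13.01) = −18.4656.
Balance: K_1 − x×(3.25 − 2.78) = K_2, so x = (K_1 − K_2)/(3.25 − 2.78) = 18.4656/0.47 = 39.3 km.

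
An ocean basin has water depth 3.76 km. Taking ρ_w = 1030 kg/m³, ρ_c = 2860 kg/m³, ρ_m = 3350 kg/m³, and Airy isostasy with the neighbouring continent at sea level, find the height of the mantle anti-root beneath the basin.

Balancing pressure at the compensation depth: replacing crust with seawater at the top is compensated by replacing crust with mantle at the base: d (ρ_c − ρ_w) = a (ρ_m − ρ_c).
a = d (ρ_c − ρ_w)/(ρ_m − ρ_c) = 3.76 km × 1830/490 = 14 km.

14 km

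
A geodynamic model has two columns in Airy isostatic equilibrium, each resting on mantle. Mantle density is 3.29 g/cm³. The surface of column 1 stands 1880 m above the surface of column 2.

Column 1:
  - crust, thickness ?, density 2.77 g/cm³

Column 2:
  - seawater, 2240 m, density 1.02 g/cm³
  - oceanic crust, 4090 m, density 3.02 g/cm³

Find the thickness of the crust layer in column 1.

23800 m

Take the compensation level at the base of the deeper column (depth z_c below the surface of column 1) and equate Σ ρ_i t_i down to z_c; mantle fills any gap and the z_c terms cancel.
Column 1: x×2.77 + (z_c − 0 − x)×3.29
Column 2: 1880×0 + 2240×1.02 + 4090×3.02 + (z_c − 1880 − 6330)×3.29
The z_c×3.29 term appears on both sides and cancels. Collect the known terms of each column as K = Σ(ρt)_known − 3.29 × (depth of known layers): K_1 = 0 − 3.29×0 = 0; K_2 = 14636.6 − 3.29×(1880 + 6330) = −12374.3.
Balance: K_1 − x×(3.29 − 2.77) = K_2, so x = (K_1 − K_2)/(3.29 − 2.77) = 12374.3/0.52 = 23800 m.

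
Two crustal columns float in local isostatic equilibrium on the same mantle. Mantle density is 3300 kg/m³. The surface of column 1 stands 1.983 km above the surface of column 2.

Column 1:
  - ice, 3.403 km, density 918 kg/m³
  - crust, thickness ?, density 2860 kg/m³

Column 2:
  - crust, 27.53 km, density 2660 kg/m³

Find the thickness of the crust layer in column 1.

Take the compensation level at the base of the deeper column (depth z_c below the surface of column 1) and equate Σ ρ_i t_i down to z_c; mantle fills any gap and the z_c terms cancel.
Column 1: 3.403×918 + x×2860 + (z_c − 3.403 − x)×3300
Column 2: 1.983×0 + 27.53×2660 + (z_c − 1.983 − 27.53)×3300
The z_c×3300 term appears on both sides and cancels. Collect the known terms of each column as K = Σ(ρt)_known − 3300 × (depth of known layers): K_1 = 3123.954 − 3300×3.403 = −8105.946; K_2 = 73229.8 − 3300×(1.983 + 27.53) = −24163.1.
Balance: K_1 − x×(3300 − 2860) = K_2, so x = (K_1 − K_2)/(3300 − 2860) = 16057.2/440 = 36.5 km.

36.5 km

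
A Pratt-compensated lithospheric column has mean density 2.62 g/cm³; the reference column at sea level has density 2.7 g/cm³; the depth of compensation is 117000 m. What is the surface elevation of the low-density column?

3570 m

ρ_ref D = ρ (D + h) → h = D (ρ_ref − ρ)/ρ.
h = 117000 m × (2.7 − 2.62)/2.62 = 3570 m.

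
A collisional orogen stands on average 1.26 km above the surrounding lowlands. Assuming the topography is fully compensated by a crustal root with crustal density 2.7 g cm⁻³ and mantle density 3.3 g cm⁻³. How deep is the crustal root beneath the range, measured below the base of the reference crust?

5.67 km

By Archimedes' principle applied to the lithosphere: the weight of the topography is balanced by the buoyancy of the root, ρ_c h = (ρ_m − ρ_c) r.
r = h · ρ_c / (ρ_m − ρ_c) = 1.26 km × 2.7 / (3.3 − 2.7) = 5.67 km.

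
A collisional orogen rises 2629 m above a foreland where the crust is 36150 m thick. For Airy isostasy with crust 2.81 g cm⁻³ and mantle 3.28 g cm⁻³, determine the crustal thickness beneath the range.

54500 m

Root depth r = h ρ_c / (ρ_m − ρ_c) = 2629 m × 2.81 / 0.47 = 15720 m.
Total thickness = T + h + r = 36150 m + 2629 m + 15720 m = 54500 m.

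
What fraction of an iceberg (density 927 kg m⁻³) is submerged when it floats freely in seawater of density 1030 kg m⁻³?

0.9

Submerged fraction = ρ_obj/ρ_fluid = 927/1030 = 0.9.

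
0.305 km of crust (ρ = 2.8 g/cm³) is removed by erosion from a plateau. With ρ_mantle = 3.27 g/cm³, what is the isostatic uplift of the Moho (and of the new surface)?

Unloading: uplift u = e ρ_c/ρ_m = 0.305 km × 2.8/3.27 = 0.261 km.

0.261 km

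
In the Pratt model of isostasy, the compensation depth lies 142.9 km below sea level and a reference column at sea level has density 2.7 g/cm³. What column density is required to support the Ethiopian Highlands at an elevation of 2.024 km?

2.66 g/cm³

Pratt balance: ρ_ref D = ρ (D + h).
ρ = ρ_ref D/(D + h) = 2.7 × 142.9 km/(142.9 km + 2.024 km) = 2.66 g/cm³.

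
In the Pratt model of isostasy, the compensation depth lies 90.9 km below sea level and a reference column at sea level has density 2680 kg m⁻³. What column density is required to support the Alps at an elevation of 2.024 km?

2620 kg m⁻³

Pratt balance: ρ_ref D = ρ (D + h).
ρ = ρ_ref D/(D + h) = 2680 × 90.9 km/(90.9 km + 2.024 km) = 2620 kg m⁻³.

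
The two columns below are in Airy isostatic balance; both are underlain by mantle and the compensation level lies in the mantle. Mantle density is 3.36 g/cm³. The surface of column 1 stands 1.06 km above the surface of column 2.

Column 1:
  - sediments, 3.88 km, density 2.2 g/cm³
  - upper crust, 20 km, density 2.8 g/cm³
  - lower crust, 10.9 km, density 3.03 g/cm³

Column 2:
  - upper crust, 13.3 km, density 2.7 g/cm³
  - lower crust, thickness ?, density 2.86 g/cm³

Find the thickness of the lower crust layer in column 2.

Take the compensation level at the base of the deeper column (depth z_c below the surface of column 1) and equate Σ ρ_i t_i down to z_c; mantle fills any gap and the z_c terms cancel.
Column 1: 3.88×2.2 + 20×2.8 + 10.9×3.03 + (z_c − 34.78)×3.36
Column 2: 1.06×0 + 13.3×2.7 + x×2.86 + (z_c − 1.06 − 13.3 − x)×3.36
The z_c×3.36 term appears on both sides and cancels. Collect the known terms of each column as K = Σ(ρt)_known − 3.36 × (depth of known layers): K_1 = 97.563 − 3.36×34.78 = −19.2978; K_2 = 35.91 − 3.36×(1.06 + 13.3) = −12.3396.
Balance: K_1 = K_2 − x×(3.36 − 2.86), so x = (K_2 − K_1)/(3.36 − 2.86) = 6.9582/0.5 = 13.9 km.

13.9 km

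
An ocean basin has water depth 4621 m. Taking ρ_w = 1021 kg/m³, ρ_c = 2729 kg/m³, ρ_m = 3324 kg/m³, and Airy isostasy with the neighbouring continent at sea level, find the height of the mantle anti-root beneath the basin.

By Archimedes' principle applied to the lithosphere: replacing crust with seawater at the top is compensated by replacing crust with mantle at the base: d (ρ_c − ρ_w) = a (ρ_m − ρ_c).
a = d (ρ_c − ρ_w)/(ρ_m − ρ_c) = 4621 m × 1708/595 = 13300 m.

13300 m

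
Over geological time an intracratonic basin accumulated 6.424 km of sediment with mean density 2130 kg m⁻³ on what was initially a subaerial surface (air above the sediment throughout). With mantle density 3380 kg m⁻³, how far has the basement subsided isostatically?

Subaerial load: s = t ρ_sed / ρ_m = 6.424 km × 2130/3380 = 4.05 km.

4.05 km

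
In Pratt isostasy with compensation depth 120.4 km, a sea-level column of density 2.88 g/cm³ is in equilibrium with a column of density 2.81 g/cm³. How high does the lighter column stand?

3 km

ρ_ref D = ρ (D + h) → h = D (ρ_ref − ρ)/ρ.
h = 120.4 km × (2.88 − 2.81)/2.81 = 3 km.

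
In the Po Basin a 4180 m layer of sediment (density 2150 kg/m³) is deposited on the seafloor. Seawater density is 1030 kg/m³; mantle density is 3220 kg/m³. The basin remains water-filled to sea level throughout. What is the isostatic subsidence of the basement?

Submarine loading: the sediment displaces seawater, and the subsidence is in turn flooded, so s (ρ_m − ρ_w) = t (ρ_sed − ρ_w).
s = 4180 m × (2150 − 1030) / (3220 − 1030) = 2140 m.

2140 m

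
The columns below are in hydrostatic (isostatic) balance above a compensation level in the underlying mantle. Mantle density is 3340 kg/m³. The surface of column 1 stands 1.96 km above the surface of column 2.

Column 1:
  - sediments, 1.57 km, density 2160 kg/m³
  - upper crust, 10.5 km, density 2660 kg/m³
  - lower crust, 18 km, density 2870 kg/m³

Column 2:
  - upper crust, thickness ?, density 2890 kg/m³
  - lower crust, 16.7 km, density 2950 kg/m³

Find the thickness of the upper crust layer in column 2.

Take the compensation level at the base of the deeper column (depth z_c below the surface of column 1) and equate Σ ρ_i t_i down to z_c; mantle fills any gap and the z_c terms cancel.
Column 1: 1.57×2160 + 10.5×2660 + 18×2870 + (z_c − 30.07)×3340
Column 2: 1.96×0 + x×2890 + 16.7×2950 + (z_c − 1.96 − 16.7 − x)×3340
The z_c×3340 term appears on both sides and cancels. Collect the known terms of each column as K = Σ(ρt)_known − 3340 × (depth of known layers): K_1 = 82981.2 − 3340×30.07 = −17452.6; K_2 = 49265 − 3340×(1.96 + 16.7) = −13059.4.
Balance: K_1 = K_2 − x×(3340 − 2890), so x = (K_2 − K_1)/(3340 − 2890) = 4393.2/450 = 9.76 km.

9.76 km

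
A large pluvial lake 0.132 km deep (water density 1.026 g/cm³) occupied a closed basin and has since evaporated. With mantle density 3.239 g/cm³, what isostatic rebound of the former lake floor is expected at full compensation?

0.0418 km

u = d ρ_w/ρ_m = 0.132 km × 1.026/3.239 = 0.0418 km.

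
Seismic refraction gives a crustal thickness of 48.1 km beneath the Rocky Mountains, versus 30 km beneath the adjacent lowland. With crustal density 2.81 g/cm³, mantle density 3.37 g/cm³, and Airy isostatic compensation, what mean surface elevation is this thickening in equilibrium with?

3.01 km

Excess crust Δ = 48.1 km − 30 km = 18.1 km, split between elevation h and root r with h + r = Δ.
Airy balance ρ_c h = (ρ_m − ρ_c) r gives r = h ρ_c/(ρ_m − ρ_c), so h (1 + ρ_c/(ρ_m − ρ_c)) = Δ, i.e. h = Δ (ρ_m − ρ_c)/ρ_m.
h = 18.1 km × 0.56/3.37 = 3.01 km.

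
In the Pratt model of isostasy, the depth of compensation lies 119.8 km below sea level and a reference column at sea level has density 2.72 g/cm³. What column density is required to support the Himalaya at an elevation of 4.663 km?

2.62 g/cm³

Pratt balance: ρ_ref D = ρ (D + h).
ρ = ρ_ref D/(D + h) = 2.72 × 119.8 km/(119.8 km + 4.663 km) = 2.62 g/cm³.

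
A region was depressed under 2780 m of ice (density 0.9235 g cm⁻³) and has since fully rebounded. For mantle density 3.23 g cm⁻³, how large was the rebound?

Removing the load lets mantle flow back in; uplift u satisfies ρ_ice t = ρ_m u.
u = t ρ_ice/ρ_m = 2780 m × 0.9235/3.23 = 795 m.

795 m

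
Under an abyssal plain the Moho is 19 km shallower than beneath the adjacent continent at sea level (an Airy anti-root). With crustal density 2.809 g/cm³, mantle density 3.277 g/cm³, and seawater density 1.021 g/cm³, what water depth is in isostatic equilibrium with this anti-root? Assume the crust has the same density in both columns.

4.97 km

Replacing a thickness d of crust by seawater at the top must be balanced by replacing crust with mantle at the base: d (ρ_c − ρ_w) = a (ρ_m − ρ_c).
d = a (ρ_m − ρ_c)/(ρ_c − ρ_w) = 19 km × 0.468/1.788 = 4.97 km.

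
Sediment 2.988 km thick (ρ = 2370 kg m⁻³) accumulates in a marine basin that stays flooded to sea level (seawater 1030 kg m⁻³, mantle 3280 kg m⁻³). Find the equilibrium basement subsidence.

Submarine loading: the sediment displaces seawater, and the subsidence is in turn flooded, so s (ρ_m − ρ_w) = t (ρ_sed − ρ_w).
s = 2.988 km × (2370 − 1030) / (3280 − 1030) = 1.78 km.

1.78 km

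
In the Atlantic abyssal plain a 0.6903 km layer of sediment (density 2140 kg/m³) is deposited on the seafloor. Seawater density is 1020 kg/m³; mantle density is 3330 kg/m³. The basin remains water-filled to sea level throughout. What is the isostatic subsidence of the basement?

Submarine loading: the sediment displaces seawater, and the subsidence is in turn flooded, so s (ρ_m − ρ_w) = t (ρ_sed − ρ_w).
s = 0.6903 km × (2140 − 1020) / (3330 − 1020) = 0.335 km.

0.335 km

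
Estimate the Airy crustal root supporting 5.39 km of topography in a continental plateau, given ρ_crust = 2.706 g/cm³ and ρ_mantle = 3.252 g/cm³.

26.7 km

Balancing pressure at the compensation depth: the weight of the topography is balanced by the buoyancy of the root, ρ_c h = (ρ_m − ρ_c) r.
r = h · ρ_c / (ρ_m − ρ_c) = 5.39 km × 2.706 / (3.252 − 2.706) = 26.7 km.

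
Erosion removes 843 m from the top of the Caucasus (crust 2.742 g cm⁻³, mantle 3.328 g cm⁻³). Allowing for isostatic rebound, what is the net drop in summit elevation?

148 m

Rebound u = e ρ_c/ρ_m = 843 m × 2.742/3.328 = 694.6 m.
Net surface drop = e − u = 843 m − 694.6 m = e (ρ_m − ρ_c)/ρ_m = 148 m.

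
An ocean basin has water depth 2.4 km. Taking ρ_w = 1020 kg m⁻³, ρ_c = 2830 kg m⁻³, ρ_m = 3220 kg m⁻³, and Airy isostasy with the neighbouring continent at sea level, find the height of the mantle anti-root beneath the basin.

In Airy isostatic equilibrium: replacing crust with seawater at the top is compensated by replacing crust with mantle at the base: d (ρ_c − ρ_w) = a (ρ_m − ρ_c).
a = d (ρ_c − ρ_w)/(ρ_m − ρ_c) = 2.4 km × 1810/390 = 11.1 km.

11.1 km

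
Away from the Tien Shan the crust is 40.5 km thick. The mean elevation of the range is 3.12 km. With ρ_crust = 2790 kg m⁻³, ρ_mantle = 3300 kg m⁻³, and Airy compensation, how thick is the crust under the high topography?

60.7 km

Root depth r = h ρ_c / (ρ_m − ρ_c) = 3.12 km × 2790 / 510 = 17.07 km.
Total thickness = T + h + r = 40.5 km + 3.12 km + 17.07 km = 60.7 km.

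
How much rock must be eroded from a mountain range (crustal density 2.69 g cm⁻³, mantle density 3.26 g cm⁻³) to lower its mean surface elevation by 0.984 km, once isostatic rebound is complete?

Net drop Δ = e − u = e − e ρ_c/ρ_m = e (ρ_m − ρ_c)/ρ_m.
e = Δ ρ_m/(ρ_m − ρ_c) = 0.984 km × 3.26/0.57 = 5.63 km.

5.63 km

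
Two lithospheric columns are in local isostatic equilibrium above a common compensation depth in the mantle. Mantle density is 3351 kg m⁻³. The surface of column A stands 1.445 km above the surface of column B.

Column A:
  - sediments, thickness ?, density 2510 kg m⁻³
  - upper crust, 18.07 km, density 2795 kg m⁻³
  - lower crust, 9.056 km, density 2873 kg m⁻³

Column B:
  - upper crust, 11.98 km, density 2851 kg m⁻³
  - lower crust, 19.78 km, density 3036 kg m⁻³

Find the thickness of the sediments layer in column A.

Take the compensation level at the base of the deeper column (depth z_c below the surface of column A) and equate Σ ρ_i t_i down to z_c; mantle fills any gap and the z_c terms cancel.
Column A: x×2510 + 18.07×2795 + 9.056×2873 + (z_c − 27.126 − x)×3351
Column B: 1.445×0 + 11.98×2851 + 19.78×3036 + (z_c − 1.445 − 31.76)×3351
The z_c×3351 term appears on both sides and cancels. Collect the known terms of each column as K = Σ(ρt)_known − 3351 × (depth of known layers): K_A = 76523.538 − 3351×27.126 = −14375.688; K_B = 94207.06 − 3351×(1.445 + 31.76) = −17062.895.
Balance: K_A − x×(3351 − 2510) = K_B, so x = (K_A − K_B)/(3351 − 2510) = 2687.21/841 = 3.2 km.

3.2 km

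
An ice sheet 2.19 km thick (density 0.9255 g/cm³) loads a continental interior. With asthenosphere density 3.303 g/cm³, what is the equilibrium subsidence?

0.614 km

Equating mass per unit area of the two columns: the ice load ρ_ice t is balanced by mantle displaced below, ρ_m s.
s = t ρ_ice / ρ_m = 2.19 km × 0.9255/3.303 = 0.614 km.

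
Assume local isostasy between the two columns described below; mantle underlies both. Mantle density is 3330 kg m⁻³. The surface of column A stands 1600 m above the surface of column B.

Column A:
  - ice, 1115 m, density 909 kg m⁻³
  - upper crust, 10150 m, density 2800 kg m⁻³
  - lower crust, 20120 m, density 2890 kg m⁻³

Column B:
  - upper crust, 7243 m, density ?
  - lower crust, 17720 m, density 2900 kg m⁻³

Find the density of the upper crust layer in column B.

2780 kg m⁻³

Take the compensation level at the base of the deeper column (depth z_c below the surface of column A) and equate Σ ρ_i t_i down to z_c; mantle fills any gap and the z_c terms cancel.
Column A: 1115×909 + 10150×2800 + 20120×2890 + (z_c − 31385)×3330
Column B: 1600×0 + 7243×ρ + 17720×2900 + (z_c − 1600 − 24963)×3330
The z_c×3330 term appears on both sides and cancels. Collect the known terms of each column as K = Σ(ρt)_known − 3330 × (depth of known layers): K_A = 87580335 − 3330×31385 = −16931715; K_B = 51388000 − 3330×(1600 + 24963) = −37066790.
Balance: K_A = K_B + 7243×ρ, so ρ = (K_A − K_B)/7243 = 20135100/7243 = 2780 kg m⁻³.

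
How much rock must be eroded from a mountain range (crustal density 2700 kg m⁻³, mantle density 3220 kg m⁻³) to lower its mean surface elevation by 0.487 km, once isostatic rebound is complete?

3.02 km

Net drop Δ = e − u = e − e ρ_c/ρ_m = e (ρ_m − ρ_c)/ρ_m.
e = Δ ρ_m/(ρ_m − ρ_c) = 0.487 km × 3220/520 = 3.02 km.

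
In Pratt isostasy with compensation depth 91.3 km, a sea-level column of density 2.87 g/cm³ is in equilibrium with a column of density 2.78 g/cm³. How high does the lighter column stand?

2.96 km

ρ_ref D = ρ (D + h) → h = D (ρ_ref − ρ)/ρ.
h = 91.3 km × (2.87 − 2.78)/2.78 = 2.96 km.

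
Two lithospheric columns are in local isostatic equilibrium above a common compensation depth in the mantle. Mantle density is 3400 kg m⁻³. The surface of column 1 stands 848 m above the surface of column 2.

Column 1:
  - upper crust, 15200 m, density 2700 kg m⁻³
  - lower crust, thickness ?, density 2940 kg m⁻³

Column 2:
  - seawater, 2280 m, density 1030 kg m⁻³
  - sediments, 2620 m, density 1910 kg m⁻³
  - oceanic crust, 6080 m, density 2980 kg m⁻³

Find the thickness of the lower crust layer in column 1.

Take the compensation level at the base of the deeper column (depth z_c below the surface of column 1) and equate Σ ρ_i t_i down to z_c; mantle fills any gap and the z_c terms cancel.
Column 1: 15200×2700 + x×2940 + (z_c − 15200 − x)×3400
Column 2: 848×0 + 2280×1030 + 2620×1910 + 6080×2980 + (z_c − 848 − 10980)×3400
The z_c×3400 term appears on both sides and cancels. Collect the known terms of each column as K = Σ(ρt)_known − 3400 × (depth of known layers): K_1 = 41040000 − 3400×15200 = −10640000; K_2 = 25471000 − 3400×(848 + 10980) = −14744200.
Balance: K_1 − x×(3400 − 2940) = K_2, so x = (K_1 − K_2)/(3400 − 2940) = 4104200/460 = 8920 m.

8920 m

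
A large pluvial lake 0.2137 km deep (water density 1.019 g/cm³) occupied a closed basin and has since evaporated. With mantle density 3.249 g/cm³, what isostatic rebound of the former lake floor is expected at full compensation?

0.067 km

u = d ρ_w/ρ_m = 0.2137 km × 1.019/3.249 = 0.067 km.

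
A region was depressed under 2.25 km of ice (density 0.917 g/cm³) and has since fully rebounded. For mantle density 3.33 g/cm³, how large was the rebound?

Removing the load lets mantle flow back in; uplift u satisfies ρ_ice t = ρ_m u.
u = t ρ_ice/ρ_m = 2.25 km × 0.917/3.33 = 0.62 km.

0.62 km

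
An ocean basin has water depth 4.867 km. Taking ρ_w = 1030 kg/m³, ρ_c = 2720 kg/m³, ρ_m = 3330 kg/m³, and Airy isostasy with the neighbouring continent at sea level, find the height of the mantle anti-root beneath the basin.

Equating mass per unit area of the two columns: replacing crust with seawater at the top is compensated by replacing crust with mantle at the base: d (ρ_c − ρ_w) = a (ρ_m − ρ_c).
a = d (ρ_c − ρ_w)/(ρ_m − ρ_c) = 4.867 km × 1690/610 = 13.5 km.

13.5 km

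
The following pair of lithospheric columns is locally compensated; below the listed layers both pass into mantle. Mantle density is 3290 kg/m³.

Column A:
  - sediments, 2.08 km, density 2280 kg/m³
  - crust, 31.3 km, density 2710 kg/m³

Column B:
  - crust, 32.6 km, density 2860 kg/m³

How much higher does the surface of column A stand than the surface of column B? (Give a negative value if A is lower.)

1.9 km

For any compensation level in the mantle, the mantle terms cancel and isostasy reduces to e = (Σt_A − Σt_B) − (Σ(ρt)_A − Σ(ρt)_B) / ρ_m.
Σt_A = 33.38 km; Σt_B = 32.6 km; Σ(ρt)_A = 89565.4; Σ(ρt)_B = 93236 (in km·kg/m³).
e = (33.38 − 32.6) − (89565.4 − 93236) / 3290 = 1.9 km.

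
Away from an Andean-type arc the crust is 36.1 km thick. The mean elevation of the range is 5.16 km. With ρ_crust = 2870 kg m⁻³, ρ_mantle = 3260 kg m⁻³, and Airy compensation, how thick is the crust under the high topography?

Root depth r = h ρ_c / (ρ_m − ρ_c) = 5.16 km × 2870 / 390 = 37.97 km.
Total thickness = T + h + r = 36.1 km + 5.16 km + 37.97 km = 79.2 km.

79.2 km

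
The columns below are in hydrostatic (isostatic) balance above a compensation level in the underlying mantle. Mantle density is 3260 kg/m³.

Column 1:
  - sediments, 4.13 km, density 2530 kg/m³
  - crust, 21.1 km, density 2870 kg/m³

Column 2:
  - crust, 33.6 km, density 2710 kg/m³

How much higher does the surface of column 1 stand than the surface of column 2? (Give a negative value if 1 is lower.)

−2.22 km

For any compensation level in the mantle, the mantle terms cancel and isostasy reduces to e = (Σt_1 − Σt_2) − (Σ(ρt)_1 − Σ(ρt)_2) / ρ_m.
Σt_1 = 25.23 km; Σt_2 = 33.6 km; Σ(ρt)_1 = 71005.9; Σ(ρt)_2 = 91056 (in km·kg/m³).
e = (25.23 − 33.6) − (71005.9 − 91056) / 3260 = −2.22 km.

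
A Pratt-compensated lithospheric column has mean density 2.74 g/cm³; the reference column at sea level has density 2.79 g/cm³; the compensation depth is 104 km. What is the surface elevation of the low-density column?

1.9 km

ρ_ref D = ρ (D + h) → h = D (ρ_ref − ρ)/ρ.
h = 104 km × (2.79 − 2.74)/2.74 = 1.9 km.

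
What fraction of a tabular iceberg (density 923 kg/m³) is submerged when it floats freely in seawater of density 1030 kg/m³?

0.896

Submerged fraction = ρ_obj/ρ_fluid = 923/1030 = 0.896.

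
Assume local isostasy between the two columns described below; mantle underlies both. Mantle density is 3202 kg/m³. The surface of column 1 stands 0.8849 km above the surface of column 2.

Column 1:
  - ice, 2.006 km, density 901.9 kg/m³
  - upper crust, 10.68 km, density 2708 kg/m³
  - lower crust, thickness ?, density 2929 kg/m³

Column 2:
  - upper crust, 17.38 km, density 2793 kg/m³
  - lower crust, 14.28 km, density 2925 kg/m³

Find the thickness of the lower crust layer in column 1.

Take the compensation level at the base of the deeper column (depth z_c below the surface of column 1) and equate Σ ρ_i t_i down to z_c; mantle fills any gap and the z_c terms cancel.
Column 1: 2.006×901.9 + 10.68×2708 + x×2929 + (z_c − 12.686 − x)×3202
Column 2: 0.8849×0 + 17.38×2793 + 14.28×2925 + (z_c − 0.8849 − 31.66)×3202
The z_c×3202 term appears on both sides and cancels. Collect the known terms of each column as K = Σ(ρt)_known − 3202 × (depth of known layers): K_1 = 30730.6514 − 3202×12.686 = −9889.9206; K_2 = 90311.34 − 3202×(0.8849 + 31.66) = −13897.4298.
Balance: K_1 − x×(3202 − 2929) = K_2, so x = (K_1 − K_2)/(3202 − 2929) = 4007.51/273 = 14.7 km.

14.7 km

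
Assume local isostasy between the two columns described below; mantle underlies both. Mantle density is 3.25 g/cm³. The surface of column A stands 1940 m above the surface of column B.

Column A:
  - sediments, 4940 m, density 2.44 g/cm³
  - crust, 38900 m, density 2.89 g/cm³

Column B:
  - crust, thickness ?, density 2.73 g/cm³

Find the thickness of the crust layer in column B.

Take the compensation level at the base of the deeper column (depth z_c below the surface of column A) and equate Σ ρ_i t_i down to z_c; mantle fills any gap and the z_c terms cancel.
Column A: 4940×2.44 + 38900×2.89 + (z_c − 43840)×3.25
Column B: 1940×0 + x×2.73 + (z_c − 1940 − 0 − x)×3.25
The z_c×3.25 term appears on both sides and cancels. Collect the known terms of each column as K = Σ(ρt)_known − 3.25 × (depth of known layers): K_A = 124474.6 − 3.25×43840 = −18005.4; K_B = 0 − 3.25×(1940 + 0) = −6305.
Balance: K_A = K_B − x×(3.25 − 2.73), so x = (K_B − K_A)/(3.25 − 2.73) = 11700.4/0.52 = 22500 m.

22500 m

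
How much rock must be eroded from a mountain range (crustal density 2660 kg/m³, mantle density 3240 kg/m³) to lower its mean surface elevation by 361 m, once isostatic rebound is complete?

2020 m

Net drop Δ = e − u = e − e ρ_c/ρ_m = e (ρ_m − ρ_c)/ρ_m.
e = Δ ρ_m/(ρ_m − ρ_c) = 361 m × 3240/580 = 2020 m.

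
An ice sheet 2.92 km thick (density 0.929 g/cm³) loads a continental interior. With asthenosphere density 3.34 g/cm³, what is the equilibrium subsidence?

0.812 km

Isostatic balance requires: the ice load ρ_ice t is balanced by mantle displaced below, ρ_m s.
s = t ρ_ice / ρ_m = 2.92 km × 0.929/3.34 = 0.812 km.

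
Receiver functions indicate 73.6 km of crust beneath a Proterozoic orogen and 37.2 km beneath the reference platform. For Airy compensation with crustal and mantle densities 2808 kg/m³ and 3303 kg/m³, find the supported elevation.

Excess crust Δ = 73.6 km − 37.2 km = 36.4 km, split between elevation h and root r with h + r = Δ.
Airy balance ρ_c h = (ρ_m − ρ_c) r gives r = h ρ_c/(ρ_m − ρ_c), so h (1 + ρ_c/(ρ_m − ρ_c)) = Δ, i.e. h = Δ (ρ_m − ρ_c)/ρ_m.
h = 36.4 km × 495/3303 = 5.46 km.

5.46 km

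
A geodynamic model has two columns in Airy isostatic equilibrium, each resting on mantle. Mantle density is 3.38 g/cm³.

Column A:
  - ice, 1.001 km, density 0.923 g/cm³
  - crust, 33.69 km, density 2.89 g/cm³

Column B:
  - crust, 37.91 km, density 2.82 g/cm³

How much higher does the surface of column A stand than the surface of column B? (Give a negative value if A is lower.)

For any compensation level in the mantle, the mantle terms cancel and isostasy reduces to e = (Σt_A − Σt_B) − (Σ(ρt)_A − Σ(ρt)_B) / ρ_m.
Σt_A = 34.691 km; Σt_B = 37.91 km; Σ(ρt)_A = 98.288023; Σ(ρt)_B = 106.9062 (in km·g/cm³).
e = (34.691 − 37.91) − (98.288023 − 106.9062) / 3.38 = −0.669 km.

−0.669 km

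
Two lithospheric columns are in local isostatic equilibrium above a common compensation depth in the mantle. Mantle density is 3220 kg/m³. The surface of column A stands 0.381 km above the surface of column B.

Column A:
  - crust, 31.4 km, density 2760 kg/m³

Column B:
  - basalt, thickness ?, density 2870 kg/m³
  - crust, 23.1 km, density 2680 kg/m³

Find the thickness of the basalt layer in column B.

2.12 km

Take the compensation level at the base of the deeper column (depth z_c below the surface of column A) and equate Σ ρ_i t_i down to z_c; mantle fills any gap and the z_c terms cancel.
Column A: 31.4×2760 + (z_c − 31.4)×3220
Column B: 0.381×0 + x×2870 + 23.1×2680 + (z_c − 0.381 − 23.1 − x)×3220
The z_c×3220 term appears on both sides and cancels. Collect the known terms of each column as K = Σ(ρt)_known − 3220 × (depth of known layers): K_A = 86664 − 3220×31.4 = −14444; K_B = 61908 − 3220×(0.381 + 23.1) = −13700.82.
Balance: K_A = K_B − x×(3220 − 2870), so x = (K_B − K_A)/(3220 − 2870) = 743.18/350 = 2.12 km.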